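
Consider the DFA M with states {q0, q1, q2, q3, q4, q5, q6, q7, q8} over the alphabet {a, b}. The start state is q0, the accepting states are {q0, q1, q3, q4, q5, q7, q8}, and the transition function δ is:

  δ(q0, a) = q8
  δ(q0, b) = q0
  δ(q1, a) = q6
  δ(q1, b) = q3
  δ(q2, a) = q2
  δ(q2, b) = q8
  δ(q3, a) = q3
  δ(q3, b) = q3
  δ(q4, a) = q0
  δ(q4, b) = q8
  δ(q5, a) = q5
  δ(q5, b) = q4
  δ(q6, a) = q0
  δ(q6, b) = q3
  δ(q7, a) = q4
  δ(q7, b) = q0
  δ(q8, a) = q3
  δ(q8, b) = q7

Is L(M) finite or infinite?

infinite

State q3 is reachable from the start and can reach an accepting state, and it lies on the cycle q3 → q3.
Traversing that cycle any number of times yields accepted strings of unbounded length, so the language is infinite.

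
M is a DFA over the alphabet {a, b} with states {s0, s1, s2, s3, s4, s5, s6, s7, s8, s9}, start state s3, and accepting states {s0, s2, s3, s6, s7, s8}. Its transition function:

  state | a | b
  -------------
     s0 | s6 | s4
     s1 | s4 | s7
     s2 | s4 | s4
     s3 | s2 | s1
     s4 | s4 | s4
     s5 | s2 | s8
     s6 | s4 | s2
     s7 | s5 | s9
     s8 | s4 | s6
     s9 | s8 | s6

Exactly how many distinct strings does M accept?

12

The useful subgraph on states {s1, s2, s3, s5, s6, s7, s8, s9} is acyclic, so L(M) is finite; the longest accepting path visits 7 useful states, giving maximum string length 6.
Counting accepting paths from s3 by length: 1 of length 0, 1 of length 1, 1 of length 2, 4 of length 4, 3 of length 5, 2 of length 6. Total 12.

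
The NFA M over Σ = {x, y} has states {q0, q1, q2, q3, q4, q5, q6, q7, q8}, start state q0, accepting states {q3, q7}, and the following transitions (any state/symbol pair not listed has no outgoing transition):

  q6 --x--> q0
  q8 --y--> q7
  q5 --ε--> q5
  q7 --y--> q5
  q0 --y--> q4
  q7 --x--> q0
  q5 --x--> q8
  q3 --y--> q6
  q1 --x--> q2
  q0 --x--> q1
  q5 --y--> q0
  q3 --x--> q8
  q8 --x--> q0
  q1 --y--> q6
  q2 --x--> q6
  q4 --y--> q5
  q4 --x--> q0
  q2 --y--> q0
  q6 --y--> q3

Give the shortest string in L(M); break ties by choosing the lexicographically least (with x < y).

xyy

A breadth-first search from q0 reaches an accepting state first via the path q0 → q1 → q6 → q3 on input xyy.
No string of length < 3 is accepted (BFS exhausts all shorter strings without reaching an accepting state), and xyy is the lexicographically least accepting string of length 3.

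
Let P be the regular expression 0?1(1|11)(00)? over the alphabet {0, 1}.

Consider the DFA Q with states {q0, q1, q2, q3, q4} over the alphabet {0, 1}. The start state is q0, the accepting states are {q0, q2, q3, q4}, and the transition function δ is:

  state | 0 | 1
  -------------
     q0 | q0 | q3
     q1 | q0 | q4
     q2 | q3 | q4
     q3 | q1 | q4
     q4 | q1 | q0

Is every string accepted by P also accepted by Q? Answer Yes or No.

Yes

Converting the expression P to a DFA (subset construction, then merging equivalent states) gives the minimal DFA with states {p0, p1, p2, p3, p4, p5, p6, p7}, start state p0, accepting states {p4, p6, p7} and transitions p0: 0→p1, 1→p2; p1: 0→p3, 1→p2; p2: 0→p3, 1→p4; p3: 0→p3, 1→p3; p4: 0→p5, 1→p6; p5: 0→p7, 1→p3; p6: 0→p5, 1→p3; p7: 0→p3, 1→p3.
Exploring the product automaton P × Q from the start pair (p0, q0), following both machines on each input symbol, reaches 12 state pairs: (p0, q0), (p1, q0), (p2, q3), (p3, q0), (p3, q1), (p4, q4), (p3, q3), (p3, q4), (p5, q1), (p6, q0), (p7, q0), (p5, q0).
P accepts in {p4, p6, p7} and Q accepts in {q0, q2, q3, q4}. The reachable pairs whose P-component is accepting are (p4, q4), (p6, q0), (p7, q0); in each of them the Q-component is accepting too, so the product for L(P) \ L(Q) (P-component accepting, Q-component rejecting) has no reachable accepting pair and the difference is empty.
Hence every string in L(P) is also in L(Q).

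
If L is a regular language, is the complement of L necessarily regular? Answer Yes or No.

Yes

Take a complete DFA for L and swap accepting and non-accepting states; the resulting DFA accepts exactly Σ* \ L.
So the regular languages are closed under complement.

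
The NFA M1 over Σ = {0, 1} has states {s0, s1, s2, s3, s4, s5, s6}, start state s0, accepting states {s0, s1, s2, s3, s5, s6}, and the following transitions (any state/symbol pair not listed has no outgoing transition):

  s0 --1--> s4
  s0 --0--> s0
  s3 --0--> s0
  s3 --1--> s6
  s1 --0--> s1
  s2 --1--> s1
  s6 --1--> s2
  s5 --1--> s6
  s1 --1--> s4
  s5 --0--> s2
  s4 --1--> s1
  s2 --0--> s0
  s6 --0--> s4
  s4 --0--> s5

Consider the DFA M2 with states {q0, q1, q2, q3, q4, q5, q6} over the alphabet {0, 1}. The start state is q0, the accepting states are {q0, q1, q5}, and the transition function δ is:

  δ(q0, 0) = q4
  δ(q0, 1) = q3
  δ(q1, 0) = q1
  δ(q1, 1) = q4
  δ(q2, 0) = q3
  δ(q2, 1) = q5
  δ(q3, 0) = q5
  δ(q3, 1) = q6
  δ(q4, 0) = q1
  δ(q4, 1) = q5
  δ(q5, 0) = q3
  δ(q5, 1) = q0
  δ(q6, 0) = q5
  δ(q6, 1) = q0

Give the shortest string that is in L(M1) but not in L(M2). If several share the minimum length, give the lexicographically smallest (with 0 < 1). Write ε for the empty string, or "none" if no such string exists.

0

The string 0 is accepted by M1 but not by M2.
No shorter string lies in the difference, and 0 is the lexicographically first length-1 string in L(M1) \ L(M2).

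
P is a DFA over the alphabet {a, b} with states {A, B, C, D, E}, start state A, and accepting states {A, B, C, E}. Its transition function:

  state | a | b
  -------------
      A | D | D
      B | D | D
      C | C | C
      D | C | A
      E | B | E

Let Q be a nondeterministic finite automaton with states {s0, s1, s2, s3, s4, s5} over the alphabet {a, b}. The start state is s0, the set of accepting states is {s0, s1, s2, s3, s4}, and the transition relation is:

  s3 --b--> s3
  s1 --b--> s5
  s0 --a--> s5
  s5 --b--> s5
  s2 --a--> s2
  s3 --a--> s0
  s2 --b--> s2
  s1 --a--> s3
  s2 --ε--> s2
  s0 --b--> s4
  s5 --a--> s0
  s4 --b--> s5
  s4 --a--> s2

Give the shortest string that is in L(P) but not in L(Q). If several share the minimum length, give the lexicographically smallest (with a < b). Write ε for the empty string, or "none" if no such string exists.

ab

The string ab is accepted by P but not by Q.
No shorter string lies in the difference, and ab is the lexicographically first length-2 string in L(P) \ L(Q).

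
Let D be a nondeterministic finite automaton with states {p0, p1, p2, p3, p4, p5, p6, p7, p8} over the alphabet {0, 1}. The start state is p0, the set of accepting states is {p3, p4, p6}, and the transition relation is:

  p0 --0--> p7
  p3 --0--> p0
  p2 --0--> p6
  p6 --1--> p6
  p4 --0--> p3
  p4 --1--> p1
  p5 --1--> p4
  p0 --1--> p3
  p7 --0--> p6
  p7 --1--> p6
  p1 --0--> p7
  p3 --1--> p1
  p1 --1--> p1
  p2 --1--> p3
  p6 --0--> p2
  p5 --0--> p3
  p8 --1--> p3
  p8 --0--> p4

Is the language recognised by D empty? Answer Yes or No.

No

The string 1 is accepted: the run p0 → p3 ends in the accepting state p3.
Since at least one string is accepted, L(D) is not empty.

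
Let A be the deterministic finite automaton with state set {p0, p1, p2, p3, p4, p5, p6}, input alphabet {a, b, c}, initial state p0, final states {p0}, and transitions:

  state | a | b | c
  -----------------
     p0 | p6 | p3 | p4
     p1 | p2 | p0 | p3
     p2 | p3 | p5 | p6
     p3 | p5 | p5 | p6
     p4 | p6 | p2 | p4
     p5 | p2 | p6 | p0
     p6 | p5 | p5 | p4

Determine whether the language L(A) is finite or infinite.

State p0 is reachable from the start and can reach an accepting state, and it lies on the cycle p0 → p3 → p5 → p0.
Traversing that cycle any number of times yields accepted strings of unbounded length, so the language is infinite.

infinite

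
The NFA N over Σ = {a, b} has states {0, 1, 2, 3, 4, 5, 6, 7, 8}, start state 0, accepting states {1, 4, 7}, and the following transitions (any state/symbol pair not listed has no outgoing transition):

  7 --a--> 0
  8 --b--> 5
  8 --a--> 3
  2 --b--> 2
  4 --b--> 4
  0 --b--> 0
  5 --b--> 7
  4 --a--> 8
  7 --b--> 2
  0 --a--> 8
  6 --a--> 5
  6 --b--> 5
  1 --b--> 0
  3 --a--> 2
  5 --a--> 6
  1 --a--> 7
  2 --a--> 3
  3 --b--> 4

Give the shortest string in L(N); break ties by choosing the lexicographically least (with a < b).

A breadth-first search from 0 reaches an accepting state first via the path 0 → 8 → 3 → 4 on input aab.
No string of length < 3 is accepted (BFS exhausts all shorter strings without reaching an accepting state), and aab is the lexicographically least accepting string of length 3.

aab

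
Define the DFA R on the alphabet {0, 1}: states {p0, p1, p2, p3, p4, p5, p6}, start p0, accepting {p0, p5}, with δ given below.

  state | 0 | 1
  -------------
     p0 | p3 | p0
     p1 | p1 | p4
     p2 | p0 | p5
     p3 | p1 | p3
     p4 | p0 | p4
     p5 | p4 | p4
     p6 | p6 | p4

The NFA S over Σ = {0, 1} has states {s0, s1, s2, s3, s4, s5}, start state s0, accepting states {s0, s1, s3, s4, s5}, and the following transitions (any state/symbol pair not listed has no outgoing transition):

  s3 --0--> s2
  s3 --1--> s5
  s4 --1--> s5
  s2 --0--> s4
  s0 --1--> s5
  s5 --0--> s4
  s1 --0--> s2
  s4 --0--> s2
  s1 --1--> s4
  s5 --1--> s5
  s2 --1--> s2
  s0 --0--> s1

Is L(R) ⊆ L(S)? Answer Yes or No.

Exploring the product automaton R × S from the start pair (p0, s0), following both machines on each input symbol, reaches 11 state pairs: (p0, s0), (p3, s1), (p0, s5), (p1, s2), (p3, s4), (p1, s4), (p4, s2), (p3, s5), (p4, s5), (p0, s4), (p3, s2).
R accepts in {p0, p5} and S accepts in {s0, s1, s3, s4, s5}. The reachable pairs whose R-component is accepting are (p0, s0), (p0, s5), (p0, s4); in each of them the S-component is accepting too, so the product for L(R) \ L(S) (R-component accepting, S-component rejecting) has no reachable accepting pair and the difference is empty.
Hence every string in L(R) is also in L(S).

Yes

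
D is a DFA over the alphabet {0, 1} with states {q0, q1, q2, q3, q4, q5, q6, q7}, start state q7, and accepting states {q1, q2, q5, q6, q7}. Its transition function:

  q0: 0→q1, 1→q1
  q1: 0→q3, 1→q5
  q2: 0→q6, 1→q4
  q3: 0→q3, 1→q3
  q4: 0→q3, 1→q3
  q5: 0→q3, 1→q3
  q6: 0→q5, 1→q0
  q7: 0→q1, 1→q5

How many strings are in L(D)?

4

The useful subgraph on states {q1, q5, q7} is acyclic, so L(D) is finite; the longest accepting path visits 3 useful states, giving maximum string length 2.
Counting accepting paths from q7 by length: 1 of length 0, 2 of length 1, 1 of length 2. Total 4.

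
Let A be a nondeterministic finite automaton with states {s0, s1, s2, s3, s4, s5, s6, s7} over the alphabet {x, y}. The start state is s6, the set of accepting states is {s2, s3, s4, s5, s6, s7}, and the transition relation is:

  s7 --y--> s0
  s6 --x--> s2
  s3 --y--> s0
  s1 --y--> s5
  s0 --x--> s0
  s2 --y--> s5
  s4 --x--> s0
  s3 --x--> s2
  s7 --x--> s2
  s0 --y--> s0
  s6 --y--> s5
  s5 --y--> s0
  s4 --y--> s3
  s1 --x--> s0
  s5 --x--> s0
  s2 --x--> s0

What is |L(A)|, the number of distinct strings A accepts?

4

The useful subgraph on states {s2, s5, s6} is acyclic, so L(A) is finite; the longest accepting path visits 3 useful states, giving maximum string length 2.
Counting accepting paths from s6 by length: 1 of length 0, 2 of length 1, 1 of length 2. Total 4.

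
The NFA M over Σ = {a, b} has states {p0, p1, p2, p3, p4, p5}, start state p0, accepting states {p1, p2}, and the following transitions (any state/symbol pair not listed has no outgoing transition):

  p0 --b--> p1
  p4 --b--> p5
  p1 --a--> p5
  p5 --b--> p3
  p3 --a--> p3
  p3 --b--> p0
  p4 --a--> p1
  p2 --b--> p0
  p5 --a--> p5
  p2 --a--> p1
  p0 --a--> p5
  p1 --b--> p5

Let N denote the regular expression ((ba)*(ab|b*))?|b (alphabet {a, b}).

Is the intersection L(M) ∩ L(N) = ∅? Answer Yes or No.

The string b is accepted by both M and N.
Hence L(M) ∩ L(N) ≠ ∅.

No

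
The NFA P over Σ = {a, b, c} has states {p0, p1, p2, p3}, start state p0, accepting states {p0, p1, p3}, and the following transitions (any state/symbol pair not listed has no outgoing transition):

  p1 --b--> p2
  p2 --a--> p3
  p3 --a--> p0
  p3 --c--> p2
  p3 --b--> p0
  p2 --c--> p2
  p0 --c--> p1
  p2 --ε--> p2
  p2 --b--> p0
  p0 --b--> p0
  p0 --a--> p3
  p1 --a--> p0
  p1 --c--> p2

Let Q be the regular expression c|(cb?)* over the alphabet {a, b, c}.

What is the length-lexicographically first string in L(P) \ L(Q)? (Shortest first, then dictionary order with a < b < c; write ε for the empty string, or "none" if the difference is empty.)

a

The string a is accepted by P but not by Q.
No shorter string lies in the difference, and a is the lexicographically first length-1 string in L(P) \ L(Q).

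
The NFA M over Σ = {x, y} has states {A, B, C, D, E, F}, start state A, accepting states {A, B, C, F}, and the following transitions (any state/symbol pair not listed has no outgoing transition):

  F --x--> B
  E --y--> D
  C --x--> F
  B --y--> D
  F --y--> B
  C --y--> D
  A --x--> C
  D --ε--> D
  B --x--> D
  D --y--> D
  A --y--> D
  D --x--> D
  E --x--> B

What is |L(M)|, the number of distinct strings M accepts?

5

The useful subgraph on states {A, B, C, F} is acyclic, so L(M) is finite; the longest accepting path visits 4 useful states, giving maximum string length 3.
Counting accepting paths from A by length: 1 of length 0, 1 of length 1, 1 of length 2, 2 of length 3. Total 5.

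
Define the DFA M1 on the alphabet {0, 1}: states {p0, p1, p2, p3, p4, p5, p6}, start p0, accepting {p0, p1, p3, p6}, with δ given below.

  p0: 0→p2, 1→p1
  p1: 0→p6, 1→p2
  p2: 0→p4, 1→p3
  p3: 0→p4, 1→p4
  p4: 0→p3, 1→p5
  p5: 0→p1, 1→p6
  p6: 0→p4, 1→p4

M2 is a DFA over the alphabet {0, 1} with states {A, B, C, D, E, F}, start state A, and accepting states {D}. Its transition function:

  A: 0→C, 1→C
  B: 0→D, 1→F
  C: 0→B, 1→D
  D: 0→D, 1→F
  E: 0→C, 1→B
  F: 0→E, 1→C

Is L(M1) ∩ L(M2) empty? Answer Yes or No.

No

The string 01 is accepted by both M1 and M2.
Hence L(M1) ∩ L(M2) ≠ ∅.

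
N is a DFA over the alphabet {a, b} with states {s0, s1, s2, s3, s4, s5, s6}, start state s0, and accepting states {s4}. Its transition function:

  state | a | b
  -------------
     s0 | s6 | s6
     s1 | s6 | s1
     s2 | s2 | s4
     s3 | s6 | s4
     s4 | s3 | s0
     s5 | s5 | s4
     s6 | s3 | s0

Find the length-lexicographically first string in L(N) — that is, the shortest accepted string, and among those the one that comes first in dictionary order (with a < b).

aab

A breadth-first search from s0 reaches an accepting state first via the path s0 → s6 → s3 → s4 on input aab.
No string of length < 3 is accepted (BFS exhausts all shorter strings without reaching an accepting state), and aab is the lexicographically least accepting string of length 3.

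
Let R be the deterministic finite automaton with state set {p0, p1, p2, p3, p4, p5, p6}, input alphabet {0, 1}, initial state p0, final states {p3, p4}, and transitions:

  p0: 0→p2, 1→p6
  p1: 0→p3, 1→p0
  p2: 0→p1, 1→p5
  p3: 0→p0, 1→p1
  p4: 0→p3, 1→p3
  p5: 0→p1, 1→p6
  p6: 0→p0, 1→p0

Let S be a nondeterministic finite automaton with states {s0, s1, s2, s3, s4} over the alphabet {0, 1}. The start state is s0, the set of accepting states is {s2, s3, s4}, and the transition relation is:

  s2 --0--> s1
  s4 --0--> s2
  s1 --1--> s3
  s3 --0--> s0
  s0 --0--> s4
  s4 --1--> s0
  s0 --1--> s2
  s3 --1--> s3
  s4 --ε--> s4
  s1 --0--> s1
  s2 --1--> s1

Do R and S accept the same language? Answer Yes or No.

No

The string 000 is accepted by R but rejected by S.
So L(R) ≠ L(S).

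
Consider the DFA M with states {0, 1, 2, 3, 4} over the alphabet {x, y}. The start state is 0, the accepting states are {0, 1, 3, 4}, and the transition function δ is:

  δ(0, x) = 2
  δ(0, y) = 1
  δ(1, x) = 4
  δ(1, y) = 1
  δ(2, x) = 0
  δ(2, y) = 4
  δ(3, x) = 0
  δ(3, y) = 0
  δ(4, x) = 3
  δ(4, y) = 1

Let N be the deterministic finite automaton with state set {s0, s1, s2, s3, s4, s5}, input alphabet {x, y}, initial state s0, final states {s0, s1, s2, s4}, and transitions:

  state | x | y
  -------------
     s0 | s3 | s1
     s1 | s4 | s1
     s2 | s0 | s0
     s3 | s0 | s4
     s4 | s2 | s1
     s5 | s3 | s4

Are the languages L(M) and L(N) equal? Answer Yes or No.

Yes

Exploring the product automaton M × N from the start pair (0, s0), following both machines on each input symbol, reaches 5 state pairs: (0, s0), (2, s3), (1, s1), (4, s4), (3, s2).
M accepts in {0, 1, 3, 4} and N accepts in {s0, s1, s2, s4}. In every reachable pair the two components are either both accepting — (0, s0), (1, s1), (4, s4), (3, s2) — or both non-accepting, so no string is accepted by exactly one of the machines: L(M) \ L(N) and L(N) \ L(M) are both empty.
Hence every string is accepted by M iff it is accepted by N, and the two languages coincide.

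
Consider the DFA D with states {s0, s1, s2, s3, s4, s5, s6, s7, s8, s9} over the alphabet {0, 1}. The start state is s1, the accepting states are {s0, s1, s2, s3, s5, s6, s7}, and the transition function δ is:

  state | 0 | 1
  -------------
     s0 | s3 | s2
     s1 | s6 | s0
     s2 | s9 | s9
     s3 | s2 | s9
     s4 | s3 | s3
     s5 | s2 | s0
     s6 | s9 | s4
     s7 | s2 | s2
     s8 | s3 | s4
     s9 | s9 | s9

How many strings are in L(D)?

The useful subgraph on states {s0, s1, s2, s3, s4, s6} is acyclic, so L(D) is finite; the longest accepting path visits 5 useful states, giving maximum string length 4.
Counting accepting paths from s1 by length: 1 of length 0, 2 of length 1, 2 of length 2, 3 of length 3, 2 of length 4. Total 10.

10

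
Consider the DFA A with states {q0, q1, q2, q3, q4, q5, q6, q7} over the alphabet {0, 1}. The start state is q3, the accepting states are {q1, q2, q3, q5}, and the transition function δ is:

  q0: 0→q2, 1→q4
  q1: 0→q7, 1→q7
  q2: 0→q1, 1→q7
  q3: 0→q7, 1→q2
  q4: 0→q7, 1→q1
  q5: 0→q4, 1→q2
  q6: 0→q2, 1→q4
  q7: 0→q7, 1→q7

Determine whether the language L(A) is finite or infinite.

The useful states (reachable from q3 and able to reach an accepting state) are {q1, q2, q3}.
Restricted to these states the transition graph has no cycle, so every accepting path has bounded length and L is finite.

finite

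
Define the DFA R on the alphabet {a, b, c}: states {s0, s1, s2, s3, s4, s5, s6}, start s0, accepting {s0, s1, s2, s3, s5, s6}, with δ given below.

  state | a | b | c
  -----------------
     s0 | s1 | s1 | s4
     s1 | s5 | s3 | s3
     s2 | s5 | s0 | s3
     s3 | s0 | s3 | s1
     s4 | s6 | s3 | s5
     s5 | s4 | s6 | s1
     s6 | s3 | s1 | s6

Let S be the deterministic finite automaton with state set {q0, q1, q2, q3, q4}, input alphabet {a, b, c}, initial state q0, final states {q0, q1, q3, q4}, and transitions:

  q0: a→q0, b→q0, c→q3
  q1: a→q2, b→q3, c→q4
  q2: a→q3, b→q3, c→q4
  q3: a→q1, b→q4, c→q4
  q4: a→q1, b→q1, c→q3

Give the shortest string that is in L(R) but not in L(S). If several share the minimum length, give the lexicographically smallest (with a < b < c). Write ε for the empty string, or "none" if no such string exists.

caa

The string caa is accepted by R but not by S.
No shorter string lies in the difference, and caa is the lexicographically first length-3 string in L(R) \ L(S).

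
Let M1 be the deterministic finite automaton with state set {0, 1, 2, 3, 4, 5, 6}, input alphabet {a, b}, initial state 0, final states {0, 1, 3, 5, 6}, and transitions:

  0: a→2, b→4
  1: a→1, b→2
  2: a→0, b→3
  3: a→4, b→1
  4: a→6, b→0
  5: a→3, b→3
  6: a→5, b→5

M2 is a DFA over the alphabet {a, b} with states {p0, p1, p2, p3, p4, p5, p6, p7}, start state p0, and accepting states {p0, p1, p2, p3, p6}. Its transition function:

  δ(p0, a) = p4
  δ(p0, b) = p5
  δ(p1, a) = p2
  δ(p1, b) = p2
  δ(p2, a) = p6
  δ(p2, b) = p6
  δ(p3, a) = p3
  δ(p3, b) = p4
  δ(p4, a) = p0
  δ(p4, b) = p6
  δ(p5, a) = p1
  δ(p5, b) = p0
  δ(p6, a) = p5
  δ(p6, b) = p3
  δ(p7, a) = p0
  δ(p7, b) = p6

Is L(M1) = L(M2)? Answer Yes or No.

Yes

Exploring the product automaton M1 × M2 from the start pair (0, p0), following both machines on each input symbol, reaches 7 state pairs: (0, p0), (2, p4), (4, p5), (3, p6), (6, p1), (1, p3), (5, p2).
M1 accepts in {0, 1, 3, 5, 6} and M2 accepts in {p0, p1, p2, p3, p6}. In every reachable pair the two components are either both accepting — (0, p0), (3, p6), (6, p1), (1, p3), (5, p2) — or both non-accepting, so no string is accepted by exactly one of the machines: L(M1) \ L(M2) and L(M2) \ L(M1) are both empty.
Hence every string is accepted by M1 iff it is accepted by M2, and the two languages coincide.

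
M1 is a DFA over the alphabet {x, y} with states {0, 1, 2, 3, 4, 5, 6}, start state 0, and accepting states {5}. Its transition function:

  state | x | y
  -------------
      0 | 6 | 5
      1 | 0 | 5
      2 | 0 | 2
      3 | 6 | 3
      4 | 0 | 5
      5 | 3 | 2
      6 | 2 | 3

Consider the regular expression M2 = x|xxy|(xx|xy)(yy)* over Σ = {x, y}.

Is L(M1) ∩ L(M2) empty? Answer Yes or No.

Converting the expression M2 to a DFA (subset construction, then merging equivalent states) gives the minimal DFA with states {r0, r1, r2, r3, r4, r5, r6}, start state r0, accepting states {r1, r3, r4, r5} and transitions r0: x→r1, y→r2; r1: x→r3, y→r4; r2: x→r2, y→r2; r3: x→r2, y→r5; r4: x→r2, y→r6; r5: x→r2, y→r4; r6: x→r2, y→r4.
Exploring the product automaton M1 × M2 from the start pair (0, r0), following both machines on each input symbol, reaches 13 state pairs: (0, r0), (6, r1), (5, r2), (2, r3), (3, r4), (3, r2), (2, r2), (0, r2), (2, r5), (6, r2), (3, r6), (2, r4), (2, r6).
M1 accepts in {5} and M2 accepts in {r1, r3, r4, r5}; no reachable pair has both components accepting, so no string drives both machines to acceptance simultaneously and L(M1) ∩ L(M2) = ∅.
So no string is accepted by both, and the intersection is empty.

Yes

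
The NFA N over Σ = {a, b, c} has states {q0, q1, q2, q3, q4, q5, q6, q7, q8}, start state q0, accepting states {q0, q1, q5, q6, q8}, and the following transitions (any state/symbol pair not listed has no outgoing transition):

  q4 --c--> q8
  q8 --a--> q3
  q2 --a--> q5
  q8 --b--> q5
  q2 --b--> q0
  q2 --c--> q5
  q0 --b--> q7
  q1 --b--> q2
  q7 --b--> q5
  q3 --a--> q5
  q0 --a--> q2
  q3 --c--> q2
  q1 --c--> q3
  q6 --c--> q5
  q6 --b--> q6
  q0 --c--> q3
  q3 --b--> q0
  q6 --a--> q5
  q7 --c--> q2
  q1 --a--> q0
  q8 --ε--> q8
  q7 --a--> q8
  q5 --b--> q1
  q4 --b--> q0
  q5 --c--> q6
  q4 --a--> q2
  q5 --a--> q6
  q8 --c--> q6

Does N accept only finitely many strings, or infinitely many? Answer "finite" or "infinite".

infinite

State q0 is reachable from the start and can reach an accepting state, and it lies on the cycle q0 → q2 → q0.
Traversing that cycle any number of times yields accepted strings of unbounded length, so the language is infinite.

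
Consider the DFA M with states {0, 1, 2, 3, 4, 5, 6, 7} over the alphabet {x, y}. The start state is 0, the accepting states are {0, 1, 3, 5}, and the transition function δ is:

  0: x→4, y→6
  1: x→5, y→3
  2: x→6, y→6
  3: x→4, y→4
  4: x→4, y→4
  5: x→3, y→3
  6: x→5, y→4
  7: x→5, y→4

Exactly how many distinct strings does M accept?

The useful subgraph on states {0, 3, 5, 6} is acyclic, so L(M) is finite; the longest accepting path visits 4 useful states, giving maximum string length 3.
Counting accepting paths from 0 by length: 1 of length 0, 1 of length 2, 2 of length 3. Total 4.

4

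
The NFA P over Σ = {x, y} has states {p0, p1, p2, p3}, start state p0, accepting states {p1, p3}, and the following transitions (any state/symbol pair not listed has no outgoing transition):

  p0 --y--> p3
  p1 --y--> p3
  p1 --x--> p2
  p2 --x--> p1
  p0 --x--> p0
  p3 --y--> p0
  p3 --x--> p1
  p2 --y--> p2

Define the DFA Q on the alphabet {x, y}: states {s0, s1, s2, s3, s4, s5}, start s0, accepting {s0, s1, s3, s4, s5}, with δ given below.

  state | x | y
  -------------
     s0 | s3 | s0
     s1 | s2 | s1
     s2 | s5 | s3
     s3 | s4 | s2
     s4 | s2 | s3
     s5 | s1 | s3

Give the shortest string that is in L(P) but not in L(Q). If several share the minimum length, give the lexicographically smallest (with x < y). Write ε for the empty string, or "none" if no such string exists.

The string xy is accepted by P but not by Q.
No shorter string lies in the difference, and xy is the lexicographically first length-2 string in L(P) \ L(Q).

xy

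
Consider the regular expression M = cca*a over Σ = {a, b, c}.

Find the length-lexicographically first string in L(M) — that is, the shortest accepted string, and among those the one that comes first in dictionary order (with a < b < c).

By inspection of the expression, no string of length less than 3 matches, and cca is the lexicographically first match of length 3.

cca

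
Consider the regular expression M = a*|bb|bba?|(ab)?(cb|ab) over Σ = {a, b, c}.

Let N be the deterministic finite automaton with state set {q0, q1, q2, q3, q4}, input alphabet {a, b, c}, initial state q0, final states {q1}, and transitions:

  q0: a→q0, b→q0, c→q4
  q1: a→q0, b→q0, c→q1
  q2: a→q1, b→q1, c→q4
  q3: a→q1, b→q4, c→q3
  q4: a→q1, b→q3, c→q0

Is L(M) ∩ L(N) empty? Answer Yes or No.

Yes

Converting the expression M to a DFA (subset construction, then merging equivalent states) gives the minimal DFA with states {m0, m1, m2, m3, m4, m5, m6, m7, m8}, start state m0, accepting states {m0, m1, m4, m5, m7, m8} and transitions m0: a→m1, b→m2, c→m3; m1: a→m4, b→m5, c→m6; m2: a→m6, b→m7, c→m6; m3: a→m6, b→m8, c→m6; m4: a→m4, b→m6, c→m6; m5: a→m3, b→m6, c→m3; m6: a→m6, b→m6, c→m6; m7: a→m8, b→m6, c→m6; m8: a→m6, b→m6, c→m6.
Exploring the product automaton M × N from the start pair (m0, q0), following both machines on each input symbol, reaches 14 state pairs: (m0, q0), (m1, q0), (m2, q0), (m3, q4), (m4, q0), (m5, q0), (m6, q4), (m6, q0), (m7, q0), (m6, q1), (m8, q3), (m3, q0), (m6, q3), (m8, q0).
M accepts in {m0, m1, m4, m5, m7, m8} and N accepts in {q1}; no reachable pair has both components accepting, so no string drives both machines to acceptance simultaneously and L(M) ∩ L(N) = ∅.
So no string is accepted by both, and the intersection is empty.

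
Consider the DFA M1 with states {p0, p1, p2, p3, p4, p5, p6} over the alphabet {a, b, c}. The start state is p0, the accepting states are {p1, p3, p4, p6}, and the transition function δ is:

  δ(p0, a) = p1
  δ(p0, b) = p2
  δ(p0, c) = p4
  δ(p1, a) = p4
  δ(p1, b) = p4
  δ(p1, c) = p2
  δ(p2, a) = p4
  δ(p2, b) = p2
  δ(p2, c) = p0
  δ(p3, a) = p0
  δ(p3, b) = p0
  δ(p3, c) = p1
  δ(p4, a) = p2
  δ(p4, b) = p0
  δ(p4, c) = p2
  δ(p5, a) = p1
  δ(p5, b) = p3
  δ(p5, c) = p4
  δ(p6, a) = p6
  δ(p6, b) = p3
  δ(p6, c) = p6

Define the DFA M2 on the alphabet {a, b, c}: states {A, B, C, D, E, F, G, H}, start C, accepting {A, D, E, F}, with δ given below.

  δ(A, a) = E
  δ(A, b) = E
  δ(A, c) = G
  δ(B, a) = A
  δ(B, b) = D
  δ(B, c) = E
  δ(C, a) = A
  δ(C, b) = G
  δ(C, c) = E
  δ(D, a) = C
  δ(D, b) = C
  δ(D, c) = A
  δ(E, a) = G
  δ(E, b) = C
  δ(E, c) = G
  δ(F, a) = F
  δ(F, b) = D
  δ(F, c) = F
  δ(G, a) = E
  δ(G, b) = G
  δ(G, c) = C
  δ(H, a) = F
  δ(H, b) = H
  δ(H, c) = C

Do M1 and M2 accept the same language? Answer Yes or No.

Yes

Exploring the product automaton M1 × M2 from the start pair (p0, C), following both machines on each input symbol, reaches 4 state pairs: (p0, C), (p1, A), (p2, G), (p4, E).
M1 accepts in {p1, p3, p4, p6} and M2 accepts in {A, D, E, F}. In every reachable pair the two components are either both accepting — (p1, A), (p4, E) — or both non-accepting, so no string is accepted by exactly one of the machines: L(M1) \ L(M2) and L(M2) \ L(M1) are both empty.
Hence every string is accepted by M1 iff it is accepted by M2, and the two languages coincide.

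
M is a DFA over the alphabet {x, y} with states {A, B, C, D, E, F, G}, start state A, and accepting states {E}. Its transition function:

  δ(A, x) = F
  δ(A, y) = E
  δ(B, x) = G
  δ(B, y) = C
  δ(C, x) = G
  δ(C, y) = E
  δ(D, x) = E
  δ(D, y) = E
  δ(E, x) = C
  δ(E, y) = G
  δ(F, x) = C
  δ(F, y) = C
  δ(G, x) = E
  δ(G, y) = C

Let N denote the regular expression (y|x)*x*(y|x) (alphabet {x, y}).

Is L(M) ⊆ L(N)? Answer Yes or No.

Yes

Converting the expression N to a DFA (subset construction, then merging equivalent states) gives the minimal DFA with states {n0, n1}, start state n0, accepting states {n1} and transitions n0: x→n1, y→n1; n1: x→n1, y→n1.
Exploring the product automaton M × N from the start pair (A, n0), following both machines on each input symbol, reaches 5 state pairs: (A, n0), (F, n1), (E, n1), (C, n1), (G, n1).
M accepts in {E} and N accepts in {n1}. The reachable pairs whose M-component is accepting are (E, n1); in each of them the N-component is accepting too, so the product for L(M) \ L(N) (M-component accepting, N-component rejecting) has no reachable accepting pair and the difference is empty.
Hence every string in L(M) is also in L(N).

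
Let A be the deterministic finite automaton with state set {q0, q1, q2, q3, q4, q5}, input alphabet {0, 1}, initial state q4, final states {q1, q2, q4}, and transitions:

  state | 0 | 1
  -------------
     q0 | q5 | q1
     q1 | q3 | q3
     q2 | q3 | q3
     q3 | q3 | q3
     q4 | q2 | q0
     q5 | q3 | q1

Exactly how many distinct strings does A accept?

4

The useful subgraph on states {q0, q1, q2, q4, q5} is acyclic, so L(A) is finite; the longest accepting path visits 4 useful states, giving maximum string length 3.
Counting accepting paths from q4 by length: 1 of length 0, 1 of length 1, 1 of length 2, 1 of length 3. Total 4.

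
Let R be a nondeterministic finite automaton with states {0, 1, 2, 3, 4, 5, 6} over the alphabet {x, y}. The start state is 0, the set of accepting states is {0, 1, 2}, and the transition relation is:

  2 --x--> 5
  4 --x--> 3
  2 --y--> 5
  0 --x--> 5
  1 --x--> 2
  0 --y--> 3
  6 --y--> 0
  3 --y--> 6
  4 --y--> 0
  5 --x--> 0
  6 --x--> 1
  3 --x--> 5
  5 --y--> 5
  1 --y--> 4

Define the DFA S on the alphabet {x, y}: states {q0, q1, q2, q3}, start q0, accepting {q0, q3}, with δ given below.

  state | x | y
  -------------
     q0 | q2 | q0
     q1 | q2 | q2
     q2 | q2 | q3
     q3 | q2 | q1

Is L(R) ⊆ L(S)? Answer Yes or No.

The string xx is in L(R) but not in L(S).
So L(R) ⊄ L(S).

No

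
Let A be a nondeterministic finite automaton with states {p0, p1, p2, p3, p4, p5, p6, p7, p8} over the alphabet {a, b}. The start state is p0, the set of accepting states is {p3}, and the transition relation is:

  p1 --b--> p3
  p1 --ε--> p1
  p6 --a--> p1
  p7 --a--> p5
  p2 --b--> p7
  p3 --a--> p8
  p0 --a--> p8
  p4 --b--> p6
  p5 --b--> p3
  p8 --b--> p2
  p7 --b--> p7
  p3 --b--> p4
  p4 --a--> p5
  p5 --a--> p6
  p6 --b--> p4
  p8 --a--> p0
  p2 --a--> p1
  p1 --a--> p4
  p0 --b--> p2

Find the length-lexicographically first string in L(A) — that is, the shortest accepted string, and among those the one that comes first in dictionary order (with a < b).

A breadth-first search from p0 reaches an accepting state first via the path p0 → p2 → p1 → p3 on input bab.
No string of length < 3 is accepted (BFS exhausts all shorter strings without reaching an accepting state), and bab is the lexicographically least accepting string of length 3.

bab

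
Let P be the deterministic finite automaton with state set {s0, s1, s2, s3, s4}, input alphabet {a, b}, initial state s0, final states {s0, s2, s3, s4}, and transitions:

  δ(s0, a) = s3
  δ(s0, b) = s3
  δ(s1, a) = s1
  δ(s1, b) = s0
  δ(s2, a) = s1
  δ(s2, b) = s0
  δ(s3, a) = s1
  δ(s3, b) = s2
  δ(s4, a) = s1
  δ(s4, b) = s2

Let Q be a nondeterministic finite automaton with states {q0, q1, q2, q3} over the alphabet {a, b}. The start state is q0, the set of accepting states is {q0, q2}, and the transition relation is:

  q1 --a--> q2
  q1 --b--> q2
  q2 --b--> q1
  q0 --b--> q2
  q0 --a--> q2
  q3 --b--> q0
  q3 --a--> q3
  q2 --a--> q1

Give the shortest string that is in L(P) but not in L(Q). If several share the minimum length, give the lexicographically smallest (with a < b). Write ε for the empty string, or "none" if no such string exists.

The string ab is accepted by P but not by Q.
No shorter string lies in the difference, and ab is the lexicographically first length-2 string in L(P) \ L(Q).

ab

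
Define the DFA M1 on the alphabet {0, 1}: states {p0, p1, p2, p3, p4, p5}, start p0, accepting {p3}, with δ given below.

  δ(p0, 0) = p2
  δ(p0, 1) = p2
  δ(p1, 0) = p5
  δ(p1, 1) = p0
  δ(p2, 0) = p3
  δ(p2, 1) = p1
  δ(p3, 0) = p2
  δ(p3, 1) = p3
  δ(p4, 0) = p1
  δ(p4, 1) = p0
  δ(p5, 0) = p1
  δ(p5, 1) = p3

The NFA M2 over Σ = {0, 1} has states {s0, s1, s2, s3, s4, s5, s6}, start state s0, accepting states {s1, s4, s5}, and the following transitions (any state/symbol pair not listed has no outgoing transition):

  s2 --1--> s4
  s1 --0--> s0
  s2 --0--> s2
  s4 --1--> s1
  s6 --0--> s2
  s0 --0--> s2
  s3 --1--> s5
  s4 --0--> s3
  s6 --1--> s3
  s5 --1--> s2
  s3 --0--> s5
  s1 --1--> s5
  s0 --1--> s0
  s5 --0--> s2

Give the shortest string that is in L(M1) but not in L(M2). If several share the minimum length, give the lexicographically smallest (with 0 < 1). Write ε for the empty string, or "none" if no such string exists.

00

The string 00 is accepted by M1 but not by M2.
No shorter string lies in the difference, and 00 is the lexicographically first length-2 string in L(M1) \ L(M2).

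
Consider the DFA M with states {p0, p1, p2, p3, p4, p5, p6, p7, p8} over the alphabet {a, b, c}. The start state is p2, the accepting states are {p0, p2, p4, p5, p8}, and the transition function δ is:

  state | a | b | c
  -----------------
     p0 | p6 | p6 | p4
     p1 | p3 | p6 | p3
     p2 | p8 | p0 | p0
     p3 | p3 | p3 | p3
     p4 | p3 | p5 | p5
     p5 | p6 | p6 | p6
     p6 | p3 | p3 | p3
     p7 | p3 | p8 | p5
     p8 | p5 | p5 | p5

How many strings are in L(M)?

13

The useful subgraph on states {p0, p2, p4, p5, p8} is acyclic, so L(M) is finite; the longest accepting path visits 4 useful states, giving maximum string length 3.
Counting accepting paths from p2 by length: 1 of length 0, 3 of length 1, 5 of length 2, 4 of length 3. Total 13.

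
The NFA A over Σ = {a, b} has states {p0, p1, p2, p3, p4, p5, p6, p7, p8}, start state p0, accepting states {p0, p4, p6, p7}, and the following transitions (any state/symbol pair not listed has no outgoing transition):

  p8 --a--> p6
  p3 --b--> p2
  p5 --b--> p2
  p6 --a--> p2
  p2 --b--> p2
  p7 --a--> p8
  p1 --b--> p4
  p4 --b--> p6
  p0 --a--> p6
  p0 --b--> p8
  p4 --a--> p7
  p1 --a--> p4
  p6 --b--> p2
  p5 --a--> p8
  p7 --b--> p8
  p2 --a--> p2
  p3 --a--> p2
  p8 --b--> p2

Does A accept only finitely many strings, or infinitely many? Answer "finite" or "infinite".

The useful states (reachable from p0 and able to reach an accepting state) are {p0, p6, p8}.
Restricted to these states the transition graph has no cycle, so every accepting path has bounded length and L is finite.

finite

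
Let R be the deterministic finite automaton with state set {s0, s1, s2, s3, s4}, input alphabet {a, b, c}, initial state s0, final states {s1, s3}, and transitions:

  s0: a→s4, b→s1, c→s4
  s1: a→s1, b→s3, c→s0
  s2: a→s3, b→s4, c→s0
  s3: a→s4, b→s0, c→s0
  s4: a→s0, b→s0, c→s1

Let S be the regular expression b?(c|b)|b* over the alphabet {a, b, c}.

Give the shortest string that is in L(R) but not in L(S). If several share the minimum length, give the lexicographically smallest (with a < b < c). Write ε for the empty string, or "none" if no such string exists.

The string ac is accepted by R but not by S.
No shorter string lies in the difference, and ac is the lexicographically first length-2 string in L(R) \ L(S).

ac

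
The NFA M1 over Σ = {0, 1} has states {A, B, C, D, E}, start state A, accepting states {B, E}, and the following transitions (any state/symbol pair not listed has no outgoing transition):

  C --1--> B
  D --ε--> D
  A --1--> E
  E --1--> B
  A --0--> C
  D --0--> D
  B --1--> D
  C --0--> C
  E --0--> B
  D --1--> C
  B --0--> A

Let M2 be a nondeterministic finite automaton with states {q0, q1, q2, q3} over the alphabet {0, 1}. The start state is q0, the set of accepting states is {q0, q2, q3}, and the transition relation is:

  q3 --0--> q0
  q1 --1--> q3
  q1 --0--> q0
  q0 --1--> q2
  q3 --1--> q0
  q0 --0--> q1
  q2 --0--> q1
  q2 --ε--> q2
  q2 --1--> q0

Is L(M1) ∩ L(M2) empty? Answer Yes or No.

No

The string 1 is accepted by both M1 and M2.
Hence L(M1) ∩ L(M2) ≠ ∅.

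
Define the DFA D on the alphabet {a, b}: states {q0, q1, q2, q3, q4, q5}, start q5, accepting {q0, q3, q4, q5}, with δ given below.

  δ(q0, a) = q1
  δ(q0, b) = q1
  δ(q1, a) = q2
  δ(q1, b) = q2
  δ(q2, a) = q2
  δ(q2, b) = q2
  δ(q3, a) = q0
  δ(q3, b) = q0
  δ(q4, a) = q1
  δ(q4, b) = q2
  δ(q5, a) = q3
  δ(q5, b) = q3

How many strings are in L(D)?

The useful subgraph on states {q0, q3, q5} is acyclic, so L(D) is finite; the longest accepting path visits 3 useful states, giving maximum string length 2.
Counting accepting paths from q5 by length: 1 of length 0, 2 of length 1, 4 of length 2. Total 7.

7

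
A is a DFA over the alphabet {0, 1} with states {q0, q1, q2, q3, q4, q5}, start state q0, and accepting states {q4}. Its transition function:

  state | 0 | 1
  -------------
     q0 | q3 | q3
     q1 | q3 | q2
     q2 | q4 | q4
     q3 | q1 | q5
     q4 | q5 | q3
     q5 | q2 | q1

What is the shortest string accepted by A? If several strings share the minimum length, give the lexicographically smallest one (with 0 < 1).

0010

A breadth-first search from q0 reaches an accepting state first via the path q0 → q3 → q1 → q2 → q4 on input 0010.
No string of length < 4 is accepted (BFS exhausts all shorter strings without reaching an accepting state), and 0010 is the lexicographically least accepting string of length 4.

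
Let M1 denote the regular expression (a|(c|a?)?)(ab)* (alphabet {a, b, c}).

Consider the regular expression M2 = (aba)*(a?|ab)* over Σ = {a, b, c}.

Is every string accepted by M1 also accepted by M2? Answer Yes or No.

No

The string c is in L(M1) but not in L(M2).
So L(M1) ⊄ L(M2).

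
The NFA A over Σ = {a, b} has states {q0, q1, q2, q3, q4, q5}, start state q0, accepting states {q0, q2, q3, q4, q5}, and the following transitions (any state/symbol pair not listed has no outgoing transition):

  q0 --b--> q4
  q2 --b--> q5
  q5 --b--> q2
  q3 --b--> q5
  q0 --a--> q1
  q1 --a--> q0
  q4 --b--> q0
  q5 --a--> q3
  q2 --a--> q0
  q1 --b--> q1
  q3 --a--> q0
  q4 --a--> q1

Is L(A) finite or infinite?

infinite

State q0 is reachable from the start and can reach an accepting state, and it lies on the cycle q0 → q1 → q0.
Traversing that cycle any number of times yields accepted strings of unbounded length, so the language is infinite.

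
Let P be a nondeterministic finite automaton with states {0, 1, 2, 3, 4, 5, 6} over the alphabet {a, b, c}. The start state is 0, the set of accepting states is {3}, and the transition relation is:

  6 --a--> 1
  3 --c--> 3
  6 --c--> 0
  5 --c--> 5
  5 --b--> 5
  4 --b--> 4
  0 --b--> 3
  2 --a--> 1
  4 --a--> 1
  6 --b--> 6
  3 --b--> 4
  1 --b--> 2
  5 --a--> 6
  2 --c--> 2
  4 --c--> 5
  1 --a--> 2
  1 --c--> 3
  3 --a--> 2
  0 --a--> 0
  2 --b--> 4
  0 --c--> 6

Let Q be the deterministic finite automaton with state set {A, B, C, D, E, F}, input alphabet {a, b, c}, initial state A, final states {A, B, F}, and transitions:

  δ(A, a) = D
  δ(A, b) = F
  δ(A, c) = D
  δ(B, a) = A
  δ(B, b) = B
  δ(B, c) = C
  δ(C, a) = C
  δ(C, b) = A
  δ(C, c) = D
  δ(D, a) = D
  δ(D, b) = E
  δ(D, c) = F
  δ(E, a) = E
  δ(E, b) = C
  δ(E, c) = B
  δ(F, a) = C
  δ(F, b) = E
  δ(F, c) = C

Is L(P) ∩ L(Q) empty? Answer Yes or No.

The string b is accepted by both P and Q.
Hence L(P) ∩ L(Q) ≠ ∅.

No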